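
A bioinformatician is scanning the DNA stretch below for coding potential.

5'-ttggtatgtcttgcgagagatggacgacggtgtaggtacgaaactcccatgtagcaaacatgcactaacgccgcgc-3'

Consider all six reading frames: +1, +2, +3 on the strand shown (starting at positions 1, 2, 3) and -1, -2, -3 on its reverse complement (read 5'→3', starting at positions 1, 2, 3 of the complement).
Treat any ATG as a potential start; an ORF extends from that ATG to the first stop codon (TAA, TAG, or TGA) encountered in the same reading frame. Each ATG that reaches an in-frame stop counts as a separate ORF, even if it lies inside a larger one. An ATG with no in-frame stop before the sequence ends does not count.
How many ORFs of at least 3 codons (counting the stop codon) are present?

Reverse complement (5'→3'): GCGCGGCGTTAGTGCATGTTTGCTACATGGGAGTTTCGTACCTACACCGTCGTCCATCTCTCGCAAGACATACCAA
Frame +1: TTG GTA TGT CTT GCG AGA GAT GGA CGA CGG TGT AGG TAC GAA ACT CCC ATG TAG CAA ACA TGC ACT AAC GCC GCG — ATG at 49, stop TAG at 52 → 6 nt.
Frame +2: TGG TAT GTC TTG CGA GAG ATG GAC GAC GGT GTA GGT ACG AAA CTC CCA TGT AGC AAA CAT GCA CTA ACG CCG CGC — no ATG→stop ORF.
Frame +3: GGT ATG TCT TGC GAG AGA TGG ACG ACG GTG TAG GTA CGA AAC TCC CAT GTA GCA AAC ATG CAC TAA CGC CGC — ATG at 6, stop TAG at 33 → 30 nt; ATG at 60, stop TAA at 66 → 9 nt.
Frame -1: GCG CGG CGT TAG TGC ATG TTT GCT ACA TGG GAG TTT CGT ACC TAC ACC GTC GTC CAT CTC TCG CAA GAC ATA CCA — no ATG→stop ORF.
Frame -2: CGC GGC GTT AGT GCA TGT TTG CTA CAT GGG AGT TTC GTA CCT ACA CCG TCG TCC ATC TCT CGC AAG ACA TAC CAA — no ATG→stop ORF.
Frame -3: GCG GCG TTA GTG CAT GTT TGC TAC ATG GGA GTT TCG TAC CTA CAC CGT CGT CCA TCT CTC GCA AGA CAT ACC — no ATG→stop ORF.
ORFs ≥ 3 codons: frame +3 6–35 (10 codons), frame +3 60–68 (3 codons). Count = 2.

2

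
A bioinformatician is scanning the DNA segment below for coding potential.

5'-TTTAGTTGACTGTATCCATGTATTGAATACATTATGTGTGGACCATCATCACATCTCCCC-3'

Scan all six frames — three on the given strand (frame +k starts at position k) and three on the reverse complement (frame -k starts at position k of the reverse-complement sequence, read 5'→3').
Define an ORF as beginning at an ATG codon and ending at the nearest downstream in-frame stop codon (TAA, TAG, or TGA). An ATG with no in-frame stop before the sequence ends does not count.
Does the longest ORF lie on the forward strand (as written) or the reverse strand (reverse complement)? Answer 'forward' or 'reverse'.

Reverse complement (5'→3'): GGGGAGATGTGATGATGGTCCACACATAATGTATTCAATACATGGATACAGTCAACTAAA
Frame +1: TTT AGT TGA CTG TAT CCA TGT ATT GAA TAC ATT ATG TGT GGA CCA TCA TCA CAT CTC CCC — no ATG→stop ORF.
Frame +2: TTA GTT GAC TGT ATC CAT GTA TTG AAT ACA TTA TGT GTG GAC CAT CAT CAC ATC TCC — no ATG→stop ORF.
Frame +3: TAG TTG ACT GTA TCC ATG TAT TGA ATA CAT TAT GTG TGG ACC ATC ATC ACA TCT CCC — ATG at 18, stop TGA at 24 → 9 nt.
Frame -1: GGG GAG ATG TGA TGA TGG TCC ACA CAT AAT GTA TTC AAT ACA TGG ATA CAG TCA ACT AAA — ATG at 7, stop TGA at 10 → 6 nt.
Frame -2: GGG AGA TGT GAT GAT GGT CCA CAC ATA ATG TAT TCA ATA CAT GGA TAC AGT CAA CTA — no ATG→stop ORF.
Frame -3: GGA GAT GTG ATG ATG GTC CAC ACA TAA TGT ATT CAA TAC ATG GAT ACA GTC AAC TAA — ATG at 12, stop TAA at 27 → 18 nt; ATG at 15, stop TAA at 27 → 15 nt; ATG at 42, stop TAA at 57 → 18 nt.
Forward-strand max 9 nt; reverse-strand max 18 nt. The reverse strand has the longer ORF.

reverse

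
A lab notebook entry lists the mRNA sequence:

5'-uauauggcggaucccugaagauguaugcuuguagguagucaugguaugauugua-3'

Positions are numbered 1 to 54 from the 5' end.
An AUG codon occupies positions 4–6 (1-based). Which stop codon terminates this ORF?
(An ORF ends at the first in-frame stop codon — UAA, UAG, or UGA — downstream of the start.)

Codons from position 4: AUG (4–6), GCG (7–9), GAU (10–12), CCC (13–15), UGA (16–18).
The first in-frame stop codon is UGA.

UGA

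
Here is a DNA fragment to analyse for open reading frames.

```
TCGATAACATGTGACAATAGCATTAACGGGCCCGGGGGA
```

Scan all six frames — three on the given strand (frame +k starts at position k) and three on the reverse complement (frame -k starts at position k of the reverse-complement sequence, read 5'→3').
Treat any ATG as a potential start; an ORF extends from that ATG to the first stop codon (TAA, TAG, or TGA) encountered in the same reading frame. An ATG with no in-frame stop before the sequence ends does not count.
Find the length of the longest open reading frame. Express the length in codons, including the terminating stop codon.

2

Reverse complement (5'→3'): TCCCCCGGGCCCGTTAATGCTATTGTCACATGTTATCGA
Frame +1: TCG ATA ACA TGT GAC AAT AGC ATT AAC GGG CCC GGG GGA — no ATG→stop ORF.
Frame +2: CGA TAA CAT GTG ACA ATA GCA TTA ACG GGC CCG GGG — no ATG→stop ORF.
Frame +3: GAT AAC ATG TGA CAA TAG CAT TAA CGG GCC CGG GGG — ATG at 9, stop TGA at 12 → 6 nt.
Frame -1: TCC CCC GGG CCC GTT AAT GCT ATT GTC ACA TGT TAT CGA — no ATG→stop ORF.
Frame -2: CCC CCG GGC CCG TTA ATG CTA TTG TCA CAT GTT ATC — no ATG→stop ORF.
Frame -3: CCC CGG GCC CGT TAA TGC TAT TGT CAC ATG TTA TCG — no ATG→stop ORF.
Longest: frame +3, positions 9–14, 6 nt = 2 codons = 1 aa. → 2 codons.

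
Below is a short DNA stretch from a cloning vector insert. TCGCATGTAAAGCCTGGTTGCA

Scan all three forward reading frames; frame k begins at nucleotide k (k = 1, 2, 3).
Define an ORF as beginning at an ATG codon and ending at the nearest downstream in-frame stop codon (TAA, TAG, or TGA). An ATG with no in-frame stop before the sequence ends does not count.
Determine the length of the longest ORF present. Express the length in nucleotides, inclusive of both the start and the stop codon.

6

Frame 1: TCG CAT GTA AAG CCT GGT TGC — no ATG→stop ORF.
Frame 2: CGC ATG TAA AGC CTG GTT GCA — ATG at 5, stop TAA at 8 → 6 nt.
Frame 3: GCA TGT AAA GCC TGG TTG — no ATG→stop ORF.
Longest: frame 2, positions 5–10, 6 nt = 2 codons = 1 aa. → 6 nucleotides.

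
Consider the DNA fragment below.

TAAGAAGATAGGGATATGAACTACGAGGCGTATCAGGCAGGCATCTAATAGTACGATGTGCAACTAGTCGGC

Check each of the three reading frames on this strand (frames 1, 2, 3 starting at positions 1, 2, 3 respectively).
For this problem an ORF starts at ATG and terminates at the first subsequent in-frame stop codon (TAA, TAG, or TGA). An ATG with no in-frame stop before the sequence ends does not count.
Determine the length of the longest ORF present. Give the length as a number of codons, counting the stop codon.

Frame 1: TAA GAA GAT AGG GAT ATG AAC TAC GAG GCG TAT CAG GCA GGC ATC TAA TAG TAC GAT GTG CAA CTA GTC GGC — ATG at 16, stop TAA at 46 → 33 nt.
Frame 2: AAG AAG ATA GGG ATA TGA ACT ACG AGG CGT ATC AGG CAG GCA TCT AAT AGT ACG ATG TGC AAC TAG TCG — ATG at 56, stop TAG at 65 → 12 nt.
Frame 3: AGA AGA TAG GGA TAT GAA CTA CGA GGC GTA TCA GGC AGG CAT CTA ATA GTA CGA TGT GCA ACT AGT CGG — no ATG→stop ORF.
Longest: frame 1, positions 16–48, 33 nt = 11 codons = 10 aa. → 11 codons.

11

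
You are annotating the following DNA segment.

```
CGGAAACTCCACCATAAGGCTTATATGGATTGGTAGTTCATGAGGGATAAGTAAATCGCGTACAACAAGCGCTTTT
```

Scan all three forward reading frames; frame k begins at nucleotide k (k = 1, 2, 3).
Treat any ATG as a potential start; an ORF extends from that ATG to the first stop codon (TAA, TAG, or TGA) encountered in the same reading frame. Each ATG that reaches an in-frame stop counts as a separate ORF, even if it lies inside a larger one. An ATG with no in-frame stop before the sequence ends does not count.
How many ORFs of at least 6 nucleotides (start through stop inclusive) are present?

Frame 1: CGG AAA CTC CAC CAT AAG GCT TAT ATG GAT TGG TAG TTC ATG AGG GAT AAG TAA ATC GCG TAC AAC AAG CGC TTT — ATG at 25, stop TAG at 34 → 12 nt; ATG at 40, stop TAA at 52 → 15 nt.
Frame 2: GGA AAC TCC ACC ATA AGG CTT ATA TGG ATT GGT AGT TCA TGA GGG ATA AGT AAA TCG CGT ACA ACA AGC GCT TTT — no ATG→stop ORF.
Frame 3: GAA ACT CCA CCA TAA GGC TTA TAT GGA TTG GTA GTT CAT GAG GGA TAA GTA AAT CGC GTA CAA CAA GCG CTT — no ATG→stop ORF.
ORFs ≥ 6 nucleotides: frame 1 25–36 (12 nucleotides), frame 1 40–54 (15 nucleotides). Count = 2.

2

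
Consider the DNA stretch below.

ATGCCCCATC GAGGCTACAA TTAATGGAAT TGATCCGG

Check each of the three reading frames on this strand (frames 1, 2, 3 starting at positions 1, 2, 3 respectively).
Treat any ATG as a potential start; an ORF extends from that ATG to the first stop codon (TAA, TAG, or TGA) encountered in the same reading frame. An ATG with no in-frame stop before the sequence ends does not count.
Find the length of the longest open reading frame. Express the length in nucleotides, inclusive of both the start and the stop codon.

24

Frame 1: ATG CCC CAT CGA GGC TAC AAT TAA TGG AAT TGA TCC — ATG at 1, stop TAA at 22 → 24 nt.
Frame 2: TGC CCC ATC GAG GCT ACA ATT AAT GGA ATT GAT CCG — no ATG→stop ORF.
Frame 3: GCC CCA TCG AGG CTA CAA TTA ATG GAA TTG ATC CGG — no ATG→stop ORF.
Longest: frame 1, positions 1–24, 24 nt = 8 codons = 7 aa. → 24 nucleotides.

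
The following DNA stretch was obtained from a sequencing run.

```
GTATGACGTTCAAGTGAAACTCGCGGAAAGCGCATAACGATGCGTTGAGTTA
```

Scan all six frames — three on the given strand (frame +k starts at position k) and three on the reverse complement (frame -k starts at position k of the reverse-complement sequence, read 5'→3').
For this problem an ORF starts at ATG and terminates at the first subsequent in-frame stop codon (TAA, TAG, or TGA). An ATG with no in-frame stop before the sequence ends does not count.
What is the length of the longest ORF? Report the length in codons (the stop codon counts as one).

5

Reverse complement (5'→3'): TAACTCAACGCATCGTTATGCGCTTTCCGCGAGTTTCACTTGAACGTCATAC
Frame +1: GTA TGA CGT TCA AGT GAA ACT CGC GGA AAG CGC ATA ACG ATG CGT TGA GTT — ATG at 40, stop TGA at 46 → 9 nt.
Frame +2: TAT GAC GTT CAA GTG AAA CTC GCG GAA AGC GCA TAA CGA TGC GTT GAG TTA — no ATG→stop ORF.
Frame +3: ATG ACG TTC AAG TGA AAC TCG CGG AAA GCG CAT AAC GAT GCG TTG AGT — ATG at 3, stop TGA at 15 → 15 nt.
Frame -1: TAA CTC AAC GCA TCG TTA TGC GCT TTC CGC GAG TTT CAC TTG AAC GTC ATA — no ATG→stop ORF.
Frame -2: AAC TCA ACG CAT CGT TAT GCG CTT TCC GCG AGT TTC ACT TGA ACG TCA TAC — no ATG→stop ORF.
Frame -3: ACT CAA CGC ATC GTT ATG CGC TTT CCG CGA GTT TCA CTT GAA CGT CAT — no ATG→stop ORF.
Longest: frame +3, positions 3–17, 15 nt = 5 codons = 4 aa. → 5 codons.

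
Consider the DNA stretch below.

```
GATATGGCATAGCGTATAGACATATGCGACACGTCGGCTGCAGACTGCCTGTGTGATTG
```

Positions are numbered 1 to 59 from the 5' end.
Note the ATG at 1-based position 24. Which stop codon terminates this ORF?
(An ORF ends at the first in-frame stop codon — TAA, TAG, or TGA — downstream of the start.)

TGA

Codons from position 24: ATG (24–26), CGA (27–29), CAC (30–32), GTC (33–35), GGC (36–38), TGC (39–41), AGA (42–44), CTG (45–47), CCT (48–50), GTG (51–53), TGA (54–56).
The first in-frame stop codon is TGA.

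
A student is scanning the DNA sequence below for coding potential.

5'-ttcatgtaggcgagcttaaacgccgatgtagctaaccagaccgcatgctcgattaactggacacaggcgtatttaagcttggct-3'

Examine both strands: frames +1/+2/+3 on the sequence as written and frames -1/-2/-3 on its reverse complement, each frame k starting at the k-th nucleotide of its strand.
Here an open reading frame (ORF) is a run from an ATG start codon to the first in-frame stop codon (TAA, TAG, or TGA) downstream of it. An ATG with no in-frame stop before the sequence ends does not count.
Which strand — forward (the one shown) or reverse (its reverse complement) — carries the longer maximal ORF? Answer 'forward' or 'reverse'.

reverse

Reverse complement (5'→3'): AGCCAAGCTTAAATACGCCTGTGTCCAGTTAATCGAGCATGCGGTCTGGTTAGCTACATCGGCGTTTAAGCTCGCCTACATGAA
Frame +1: TTC ATG TAG GCG AGC TTA AAC GCC GAT GTA GCT AAC CAG ACC GCA TGC TCG ATT AAC TGG ACA CAG GCG TAT TTA AGC TTG GCT — ATG at 4, stop TAG at 7 → 6 nt.
Frame +2: TCA TGT AGG CGA GCT TAA ACG CCG ATG TAG CTA ACC AGA CCG CAT GCT CGA TTA ACT GGA CAC AGG CGT ATT TAA GCT TGG — ATG at 26, stop TAG at 29 → 6 nt.
Frame +3: CAT GTA GGC GAG CTT AAA CGC CGA TGT AGC TAA CCA GAC CGC ATG CTC GAT TAA CTG GAC ACA GGC GTA TTT AAG CTT GGC — ATG at 45, stop TAA at 54 → 12 nt.
Frame -1: AGC CAA GCT TAA ATA CGC CTG TGT CCA GTT AAT CGA GCA TGC GGT CTG GTT AGC TAC ATC GGC GTT TAA GCT CGC CTA CAT GAA — no ATG→stop ORF.
Frame -2: GCC AAG CTT AAA TAC GCC TGT GTC CAG TTA ATC GAG CAT GCG GTC TGG TTA GCT ACA TCG GCG TTT AAG CTC GCC TAC ATG — no ATG→stop ORF.
Frame -3: CCA AGC TTA AAT ACG CCT GTG TCC AGT TAA TCG AGC ATG CGG TCT GGT TAG CTA CAT CGG CGT TTA AGC TCG CCT ACA TGA — ATG at 39, stop TAG at 51 → 15 nt.
Forward-strand max 12 nt; reverse-strand max 15 nt. The reverse strand has the longer ORF.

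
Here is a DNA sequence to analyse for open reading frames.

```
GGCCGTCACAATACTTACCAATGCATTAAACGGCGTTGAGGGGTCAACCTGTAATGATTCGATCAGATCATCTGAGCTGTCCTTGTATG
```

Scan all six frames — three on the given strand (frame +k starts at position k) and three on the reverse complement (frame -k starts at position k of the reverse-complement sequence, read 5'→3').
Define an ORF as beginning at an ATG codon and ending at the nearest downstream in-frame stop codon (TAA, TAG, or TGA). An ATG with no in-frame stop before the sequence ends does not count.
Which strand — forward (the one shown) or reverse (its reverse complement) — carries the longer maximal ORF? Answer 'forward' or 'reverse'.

Reverse complement (5'→3'): CATACAAGGACAGCTCAGATGATCTGATCGAATCATTACAGGTTGACCCCTCAACGCCGTTTAATGCATTGGTAAGTATTGTGACGGCC
Frame +1: GGC CGT CAC AAT ACT TAC CAA TGC ATT AAA CGG CGT TGA GGG GTC AAC CTG TAA TGA TTC GAT CAG ATC ATC TGA GCT GTC CTT GTA — no ATG→stop ORF.
Frame +2: GCC GTC ACA ATA CTT ACC AAT GCA TTA AAC GGC GTT GAG GGG TCA ACC TGT AAT GAT TCG ATC AGA TCA TCT GAG CTG TCC TTG TAT — no ATG→stop ORF.
Frame +3: CCG TCA CAA TAC TTA CCA ATG CAT TAA ACG GCG TTG AGG GGT CAA CCT GTA ATG ATT CGA TCA GAT CAT CTG AGC TGT CCT TGT ATG — ATG at 21, stop TAA at 27 → 9 nt.
Frame -1: CAT ACA AGG ACA GCT CAG ATG ATC TGA TCG AAT CAT TAC AGG TTG ACC CCT CAA CGC CGT TTA ATG CAT TGG TAA GTA TTG TGA CGG — ATG at 19, stop TGA at 25 → 9 nt; ATG at 64, stop TAA at 73 → 12 nt.
Frame -2: ATA CAA GGA CAG CTC AGA TGA TCT GAT CGA ATC ATT ACA GGT TGA CCC CTC AAC GCC GTT TAA TGC ATT GGT AAG TAT TGT GAC GGC — no ATG→stop ORF.
Frame -3: TAC AAG GAC AGC TCA GAT GAT CTG ATC GAA TCA TTA CAG GTT GAC CCC TCA ACG CCG TTT AAT GCA TTG GTA AGT ATT GTG ACG GCC — no ATG→stop ORF.
Forward-strand max 9 nt; reverse-strand max 12 nt. The reverse strand has the longer ORF.

reverse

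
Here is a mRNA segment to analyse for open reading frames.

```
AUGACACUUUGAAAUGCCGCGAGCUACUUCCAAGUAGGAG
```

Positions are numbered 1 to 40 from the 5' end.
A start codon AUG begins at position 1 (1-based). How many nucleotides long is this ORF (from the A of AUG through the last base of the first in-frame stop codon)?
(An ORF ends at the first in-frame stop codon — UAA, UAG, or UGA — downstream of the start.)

Codons from position 1: AUG (1–3), ACA (4–6), CUU (7–9), UGA (10–12).
UGA is the first in-frame stop; ORF spans 1–12, 12 nucleotides.

12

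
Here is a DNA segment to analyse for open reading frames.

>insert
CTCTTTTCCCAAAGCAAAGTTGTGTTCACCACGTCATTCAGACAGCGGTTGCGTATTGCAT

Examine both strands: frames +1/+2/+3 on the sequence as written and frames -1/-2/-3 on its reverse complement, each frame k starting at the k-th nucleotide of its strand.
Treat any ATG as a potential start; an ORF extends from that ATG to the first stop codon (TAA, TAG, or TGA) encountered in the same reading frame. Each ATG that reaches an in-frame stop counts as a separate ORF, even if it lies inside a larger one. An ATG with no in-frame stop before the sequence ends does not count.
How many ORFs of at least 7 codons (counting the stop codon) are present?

Reverse complement (5'→3'): ATGCAATACGCAACCGCTGTCTGAATGACGTGGTGAACACAACTTTGCTTTGGGAAAAGAG
Frame +1: CTC TTT TCC CAA AGC AAA GTT GTG TTC ACC ACG TCA TTC AGA CAG CGG TTG CGT ATT GCA — no ATG→stop ORF.
Frame +2: TCT TTT CCC AAA GCA AAG TTG TGT TCA CCA CGT CAT TCA GAC AGC GGT TGC GTA TTG CAT — no ATG→stop ORF.
Frame +3: CTT TTC CCA AAG CAA AGT TGT GTT CAC CAC GTC ATT CAG ACA GCG GTT GCG TAT TGC — no ATG→stop ORF.
Frame -1: ATG CAA TAC GCA ACC GCT GTC TGA ATG ACG TGG TGA ACA CAA CTT TGC TTT GGG AAA AGA — ATG at 1, stop TGA at 22 → 24 nt; ATG at 25, stop TGA at 34 → 12 nt.
Frame -2: TGC AAT ACG CAA CCG CTG TCT GAA TGA CGT GGT GAA CAC AAC TTT GCT TTG GGA AAA GAG — no ATG→stop ORF.
Frame -3: GCA ATA CGC AAC CGC TGT CTG AAT GAC GTG GTG AAC ACA ACT TTG CTT TGG GAA AAG — no ATG→stop ORF.
ORFs ≥ 7 codons: frame -1 1–24 (8 codons). Count = 1.

1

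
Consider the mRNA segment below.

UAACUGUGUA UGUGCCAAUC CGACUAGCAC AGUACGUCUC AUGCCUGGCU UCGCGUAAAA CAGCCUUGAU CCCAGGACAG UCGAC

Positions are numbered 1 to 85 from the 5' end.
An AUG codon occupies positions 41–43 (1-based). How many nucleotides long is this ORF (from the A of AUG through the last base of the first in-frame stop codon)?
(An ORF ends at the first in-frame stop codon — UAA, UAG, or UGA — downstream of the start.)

18

Codons from position 41: AUG (41–43), CCU (44–46), GGC (47–49), UUC (50–52), GCG (53–55), UAA (56–58).
UAA is the first in-frame stop; ORF spans 41–58, 18 nucleotides.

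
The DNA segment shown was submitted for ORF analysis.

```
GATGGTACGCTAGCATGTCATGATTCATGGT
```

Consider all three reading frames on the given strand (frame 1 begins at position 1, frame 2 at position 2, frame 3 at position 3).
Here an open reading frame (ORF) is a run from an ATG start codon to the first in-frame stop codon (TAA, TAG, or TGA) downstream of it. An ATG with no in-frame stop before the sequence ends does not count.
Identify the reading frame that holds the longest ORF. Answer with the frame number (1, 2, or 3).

2

Frame 1: GAT GGT ACG CTA GCA TGT CAT GAT TCA TGG — no ATG→stop ORF.
Frame 2: ATG GTA CGC TAG CAT GTC ATG ATT CAT GGT — ATG at 2, stop TAG at 11 → 12 nt.
Frame 3: TGG TAC GCT AGC ATG TCA TGA TTC ATG — ATG at 15, stop TGA at 21 → 9 nt.
Longest ORF is 12 nt in frame 2 (positions 2–13).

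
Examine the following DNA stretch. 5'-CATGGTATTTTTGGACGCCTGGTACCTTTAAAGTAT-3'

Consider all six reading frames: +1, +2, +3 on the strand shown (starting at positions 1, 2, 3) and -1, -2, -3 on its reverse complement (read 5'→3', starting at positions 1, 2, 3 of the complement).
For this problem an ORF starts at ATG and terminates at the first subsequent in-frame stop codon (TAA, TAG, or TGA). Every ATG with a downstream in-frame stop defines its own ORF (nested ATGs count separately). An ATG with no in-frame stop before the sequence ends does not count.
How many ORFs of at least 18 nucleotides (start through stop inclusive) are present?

Reverse complement (5'→3'): ATACTTTAAAGGTACCAGGCGTCCAAAAATACCATG
Frame +1: CAT GGT ATT TTT GGA CGC CTG GTA CCT TTA AAG TAT — no ATG→stop ORF.
Frame +2: ATG GTA TTT TTG GAC GCC TGG TAC CTT TAA AGT — ATG at 2, stop TAA at 29 → 30 nt.
Frame +3: TGG TAT TTT TGG ACG CCT GGT ACC TTT AAA GTA — no ATG→stop ORF.
Frame -1: ATA CTT TAA AGG TAC CAG GCG TCC AAA AAT ACC ATG — no ATG→stop ORF.
Frame -2: TAC TTT AAA GGT ACC AGG CGT CCA AAA ATA CCA — no ATG→stop ORF.
Frame -3: ACT TTA AAG GTA CCA GGC GTC CAA AAA TAC CAT — no ATG→stop ORF.
ORFs ≥ 18 nucleotides: frame +2 2–31 (30 nucleotides). Count = 1.

1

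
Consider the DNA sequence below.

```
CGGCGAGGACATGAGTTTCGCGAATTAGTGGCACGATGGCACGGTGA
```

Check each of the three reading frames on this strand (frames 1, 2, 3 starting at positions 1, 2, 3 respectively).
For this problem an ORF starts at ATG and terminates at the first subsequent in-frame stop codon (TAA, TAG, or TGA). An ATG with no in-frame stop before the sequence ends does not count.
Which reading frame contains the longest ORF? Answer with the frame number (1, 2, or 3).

Frame 1: CGG CGA GGA CAT GAG TTT CGC GAA TTA GTG GCA CGA TGG CAC GGT — no ATG→stop ORF.
Frame 2: GGC GAG GAC ATG AGT TTC GCG AAT TAG TGG CAC GAT GGC ACG GTG — ATG at 11, stop TAG at 26 → 18 nt.
Frame 3: GCG AGG ACA TGA GTT TCG CGA ATT AGT GGC ACG ATG GCA CGG TGA — ATG at 36, stop TGA at 45 → 12 nt.
Longest ORF is 18 nt in frame 2 (positions 11–28).

2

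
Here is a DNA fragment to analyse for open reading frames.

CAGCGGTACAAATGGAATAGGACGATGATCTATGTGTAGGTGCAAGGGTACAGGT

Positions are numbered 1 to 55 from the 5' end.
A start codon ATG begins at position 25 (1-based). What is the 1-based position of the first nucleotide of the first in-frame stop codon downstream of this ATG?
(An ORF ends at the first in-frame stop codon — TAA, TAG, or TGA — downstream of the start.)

Codons from position 25: ATG (25–27), ATC (28–30), TAT (31–33), GTG (34–36), TAG (37–39).
TAG is a stop codon; it begins at position 37.

37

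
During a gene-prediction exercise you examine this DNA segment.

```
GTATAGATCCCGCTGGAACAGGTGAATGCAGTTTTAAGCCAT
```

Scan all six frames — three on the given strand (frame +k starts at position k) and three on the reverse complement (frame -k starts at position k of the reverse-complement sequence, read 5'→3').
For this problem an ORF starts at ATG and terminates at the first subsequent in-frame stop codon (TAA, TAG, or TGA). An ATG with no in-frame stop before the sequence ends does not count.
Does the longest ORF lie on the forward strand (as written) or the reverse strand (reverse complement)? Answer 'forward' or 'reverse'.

Reverse complement (5'→3'): ATGGCTTAAAACTGCATTCACCTGTTCCAGCGGGATCTATAC
Frame +1: GTA TAG ATC CCG CTG GAA CAG GTG AAT GCA GTT TTA AGC CAT — no ATG→stop ORF.
Frame +2: TAT AGA TCC CGC TGG AAC AGG TGA ATG CAG TTT TAA GCC — ATG at 26, stop TAA at 35 → 12 nt.
Frame +3: ATA GAT CCC GCT GGA ACA GGT GAA TGC AGT TTT AAG CCA — no ATG→stop ORF.
Frame -1: ATG GCT TAA AAC TGC ATT CAC CTG TTC CAG CGG GAT CTA TAC — ATG at 1, stop TAA at 7 → 9 nt.
Frame -2: TGG CTT AAA ACT GCA TTC ACC TGT TCC AGC GGG ATC TAT — no ATG→stop ORF.
Frame -3: GGC TTA AAA CTG CAT TCA CCT GTT CCA GCG GGA TCT ATA — no ATG→stop ORF.
Forward-strand max 12 nt; reverse-strand max 9 nt. The forward strand has the longer ORF.

forward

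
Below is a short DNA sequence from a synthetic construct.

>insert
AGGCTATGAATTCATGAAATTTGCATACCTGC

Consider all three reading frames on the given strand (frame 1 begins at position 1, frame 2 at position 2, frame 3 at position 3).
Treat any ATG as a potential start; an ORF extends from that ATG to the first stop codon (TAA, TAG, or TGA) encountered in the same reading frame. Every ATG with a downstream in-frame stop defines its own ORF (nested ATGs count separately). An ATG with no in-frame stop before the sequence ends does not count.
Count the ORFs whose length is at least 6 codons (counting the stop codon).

Frame 1: AGG CTA TGA ATT CAT GAA ATT TGC ATA CCT — no ATG→stop ORF.
Frame 2: GGC TAT GAA TTC ATG AAA TTT GCA TAC CTG — no ATG→stop ORF.
Frame 3: GCT ATG AAT TCA TGA AAT TTG CAT ACC TGC — ATG at 6, stop TGA at 15 → 12 nt.
No ORF reaches 6 codons. Count = 0.

0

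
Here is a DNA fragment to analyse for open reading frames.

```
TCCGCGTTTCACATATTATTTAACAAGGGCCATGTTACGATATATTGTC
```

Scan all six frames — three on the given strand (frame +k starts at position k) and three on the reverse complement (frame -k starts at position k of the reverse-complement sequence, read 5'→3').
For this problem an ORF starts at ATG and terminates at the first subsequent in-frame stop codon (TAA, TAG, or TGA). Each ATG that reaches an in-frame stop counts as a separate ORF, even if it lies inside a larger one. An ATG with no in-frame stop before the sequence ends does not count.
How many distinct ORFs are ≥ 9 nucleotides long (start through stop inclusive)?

1

Reverse complement (5'→3'): GACAATATATCGTAACATGGCCCTTGTTAAATAATATGTGAAACGCGGA
Frame +1: TCC GCG TTT CAC ATA TTA TTT AAC AAG GGC CAT GTT ACG ATA TAT TGT — no ATG→stop ORF.
Frame +2: CCG CGT TTC ACA TAT TAT TTA ACA AGG GCC ATG TTA CGA TAT ATT GTC — no ATG→stop ORF.
Frame +3: CGC GTT TCA CAT ATT ATT TAA CAA GGG CCA TGT TAC GAT ATA TTG — no ATG→stop ORF.
Frame -1: GAC AAT ATA TCG TAA CAT GGC CCT TGT TAA ATA ATA TGT GAA ACG CGG — no ATG→stop ORF.
Frame -2: ACA ATA TAT CGT AAC ATG GCC CTT GTT AAA TAA TAT GTG AAA CGC GGA — ATG at 17, stop TAA at 32 → 18 nt.
Frame -3: CAA TAT ATC GTA ACA TGG CCC TTG TTA AAT AAT ATG TGA AAC GCG — ATG at 36, stop TGA at 39 → 6 nt.
ORFs ≥ 9 nucleotides: frame -2 17–34 (18 nucleotides). Count = 1.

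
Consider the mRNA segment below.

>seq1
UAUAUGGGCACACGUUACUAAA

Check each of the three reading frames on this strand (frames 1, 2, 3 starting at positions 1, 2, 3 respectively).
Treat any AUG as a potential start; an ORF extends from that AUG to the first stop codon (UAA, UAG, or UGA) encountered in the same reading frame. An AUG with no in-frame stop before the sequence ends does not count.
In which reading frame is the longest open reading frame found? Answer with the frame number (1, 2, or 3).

1

Frame 1: UAU AUG GGC ACA CGU UAC UAA — AUG at 4, stop UAA at 19 → 18 nt.
Frame 2: AUA UGG GCA CAC GUU ACU AAA — no AUG→stop ORF.
Frame 3: UAU GGG CAC ACG UUA CUA — no AUG→stop ORF.
Longest ORF is 18 nt in frame 1 (positions 4–21).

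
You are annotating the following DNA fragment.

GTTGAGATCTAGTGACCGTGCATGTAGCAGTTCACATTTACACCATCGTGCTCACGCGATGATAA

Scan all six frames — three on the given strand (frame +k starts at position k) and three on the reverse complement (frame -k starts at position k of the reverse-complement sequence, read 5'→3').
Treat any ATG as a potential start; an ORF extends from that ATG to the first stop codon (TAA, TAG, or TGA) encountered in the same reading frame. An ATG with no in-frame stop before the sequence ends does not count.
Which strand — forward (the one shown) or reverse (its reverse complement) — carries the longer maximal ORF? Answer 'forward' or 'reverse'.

reverse

Reverse complement (5'→3'): TTATCATCGCGTGAGCACGATGGTGTAAATGTGAACTGCTACATGCACGGTCACTAGATCTCAAC
Frame +1: GTT GAG ATC TAG TGA CCG TGC ATG TAG CAG TTC ACA TTT ACA CCA TCG TGC TCA CGC GAT GAT — ATG at 22, stop TAG at 25 → 6 nt.
Frame +2: TTG AGA TCT AGT GAC CGT GCA TGT AGC AGT TCA CAT TTA CAC CAT CGT GCT CAC GCG ATG ATA — no ATG→stop ORF.
Frame +3: TGA GAT CTA GTG ACC GTG CAT GTA GCA GTT CAC ATT TAC ACC ATC GTG CTC ACG CGA TGA TAA — no ATG→stop ORF.
Frame -1: TTA TCA TCG CGT GAG CAC GAT GGT GTA AAT GTG AAC TGC TAC ATG CAC GGT CAC TAG ATC TCA — ATG at 43, stop TAG at 55 → 15 nt.
Frame -2: TAT CAT CGC GTG AGC ACG ATG GTG TAA ATG TGA ACT GCT ACA TGC ACG GTC ACT AGA TCT CAA — ATG at 20, stop TAA at 26 → 9 nt; ATG at 29, stop TGA at 32 → 6 nt.
Frame -3: ATC ATC GCG TGA GCA CGA TGG TGT AAA TGT GAA CTG CTA CAT GCA CGG TCA CTA GAT CTC AAC — no ATG→stop ORF.
Forward-strand max 6 nt; reverse-strand max 15 nt. The reverse strand has the longer ORF.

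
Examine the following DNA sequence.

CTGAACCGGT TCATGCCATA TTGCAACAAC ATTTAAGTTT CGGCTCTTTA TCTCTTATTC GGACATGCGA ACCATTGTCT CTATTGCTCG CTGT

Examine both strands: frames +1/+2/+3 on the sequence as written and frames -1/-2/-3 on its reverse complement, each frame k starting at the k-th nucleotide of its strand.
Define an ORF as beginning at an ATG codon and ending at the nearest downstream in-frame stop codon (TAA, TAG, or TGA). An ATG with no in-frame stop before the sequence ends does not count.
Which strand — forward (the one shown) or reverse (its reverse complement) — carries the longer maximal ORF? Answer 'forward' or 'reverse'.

Reverse complement (5'→3'): ACAGCGAGCAATAGAGACAATGGTTCGCATGTCCGAATAAGAGATAAAGAGCCGAAACTTAAATGTTGTTGCAATATGGCATGAACCGGTTCAG
Frame +1: CTG AAC CGG TTC ATG CCA TAT TGC AAC AAC ATT TAA GTT TCG GCT CTT TAT CTC TTA TTC GGA CAT GCG AAC CAT TGT CTC TAT TGC TCG CTG — ATG at 13, stop TAA at 34 → 24 nt.
Frame +2: TGA ACC GGT TCA TGC CAT ATT GCA ACA ACA TTT AAG TTT CGG CTC TTT ATC TCT TAT TCG GAC ATG CGA ACC ATT GTC TCT ATT GCT CGC TGT — no ATG→stop ORF.
Frame +3: GAA CCG GTT CAT GCC ATA TTG CAA CAA CAT TTA AGT TTC GGC TCT TTA TCT CTT ATT CGG ACA TGC GAA CCA TTG TCT CTA TTG CTC GCT — no ATG→stop ORF.
Frame -1: ACA GCG AGC AAT AGA GAC AAT GGT TCG CAT GTC CGA ATA AGA GAT AAA GAG CCG AAA CTT AAA TGT TGT TGC AAT ATG GCA TGA ACC GGT TCA — ATG at 76, stop TGA at 82 → 9 nt.
Frame -2: CAG CGA GCA ATA GAG ACA ATG GTT CGC ATG TCC GAA TAA GAG ATA AAG AGC CGA AAC TTA AAT GTT GTT GCA ATA TGG CAT GAA CCG GTT CAG — ATG at 20, stop TAA at 38 → 21 nt; ATG at 29, stop TAA at 38 → 12 nt.
Frame -3: AGC GAG CAA TAG AGA CAA TGG TTC GCA TGT CCG AAT AAG AGA TAA AGA GCC GAA ACT TAA ATG TTG TTG CAA TAT GGC ATG AAC CGG TTC — no ATG→stop ORF.
Forward-strand max 24 nt; reverse-strand max 21 nt. The forward strand has the longer ORF.

forward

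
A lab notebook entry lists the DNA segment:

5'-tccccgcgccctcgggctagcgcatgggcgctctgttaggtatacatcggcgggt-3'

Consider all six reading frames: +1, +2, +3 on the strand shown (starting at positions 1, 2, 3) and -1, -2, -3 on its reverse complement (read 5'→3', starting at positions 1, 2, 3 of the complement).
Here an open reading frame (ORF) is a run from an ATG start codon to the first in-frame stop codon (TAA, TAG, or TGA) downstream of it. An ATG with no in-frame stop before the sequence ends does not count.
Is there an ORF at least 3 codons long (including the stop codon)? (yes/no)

Reverse complement (5'→3'): ACCCGCCGATGTATACCTAACAGAGCGCCCATGCGCTAGCCCGAGGGCGCGGGGA
Frame +1: TCC CCG CGC CCT CGG GCT AGC GCA TGG GCG CTC TGT TAG GTA TAC ATC GGC GGG — no ATG→stop ORF.
Frame +2: CCC CGC GCC CTC GGG CTA GCG CAT GGG CGC TCT GTT AGG TAT ACA TCG GCG GGT — no ATG→stop ORF.
Frame +3: CCC GCG CCC TCG GGC TAG CGC ATG GGC GCT CTG TTA GGT ATA CAT CGG CGG — no ATG→stop ORF.
Frame -1: ACC CGC CGA TGT ATA CCT AAC AGA GCG CCC ATG CGC TAG CCC GAG GGC GCG GGG — ATG at 31, stop TAG at 37 → 9 nt.
Frame -2: CCC GCC GAT GTA TAC CTA ACA GAG CGC CCA TGC GCT AGC CCG AGG GCG CGG GGA — no ATG→stop ORF.
Frame -3: CCG CCG ATG TAT ACC TAA CAG AGC GCC CAT GCG CTA GCC CGA GGG CGC GGG — ATG at 9, stop TAA at 18 → 12 nt.
Frame -1 has an ORF of 3 codons (positions 31–39) ≥ 3, so yes.

yes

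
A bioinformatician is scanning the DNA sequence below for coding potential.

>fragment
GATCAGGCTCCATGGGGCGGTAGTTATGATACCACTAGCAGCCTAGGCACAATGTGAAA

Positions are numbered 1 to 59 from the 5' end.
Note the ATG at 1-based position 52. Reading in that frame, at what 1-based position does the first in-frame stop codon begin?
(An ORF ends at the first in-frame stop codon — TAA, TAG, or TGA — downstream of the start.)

55

Codons from position 52: ATG (52–54), TGA (55–57).
TGA is a stop codon; it begins at position 55.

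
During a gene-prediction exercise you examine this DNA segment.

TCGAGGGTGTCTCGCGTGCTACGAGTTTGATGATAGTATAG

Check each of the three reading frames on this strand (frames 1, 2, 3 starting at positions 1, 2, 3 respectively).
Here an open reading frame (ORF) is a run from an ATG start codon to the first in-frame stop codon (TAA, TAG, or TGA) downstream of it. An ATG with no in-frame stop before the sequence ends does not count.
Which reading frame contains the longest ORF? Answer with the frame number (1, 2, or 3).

Frame 1: TCG AGG GTG TCT CGC GTG CTA CGA GTT TGA TGA TAG TAT — no ATG→stop ORF.
Frame 2: CGA GGG TGT CTC GCG TGC TAC GAG TTT GAT GAT AGT ATA — no ATG→stop ORF.
Frame 3: GAG GGT GTC TCG CGT GCT ACG AGT TTG ATG ATA GTA TAG — ATG at 30, stop TAG at 39 → 12 nt.
Longest ORF is 12 nt in frame 3 (positions 30–41).

3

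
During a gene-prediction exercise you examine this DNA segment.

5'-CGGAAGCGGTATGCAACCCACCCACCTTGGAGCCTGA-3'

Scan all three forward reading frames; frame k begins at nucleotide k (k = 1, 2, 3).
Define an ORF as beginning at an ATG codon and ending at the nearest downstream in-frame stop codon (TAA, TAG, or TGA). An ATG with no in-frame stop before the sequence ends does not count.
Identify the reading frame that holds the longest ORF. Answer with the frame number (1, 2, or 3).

Frame 1: CGG AAG CGG TAT GCA ACC CAC CCA CCT TGG AGC CTG — no ATG→stop ORF.
Frame 2: GGA AGC GGT ATG CAA CCC ACC CAC CTT GGA GCC TGA — ATG at 11, stop TGA at 35 → 27 nt.
Frame 3: GAA GCG GTA TGC AAC CCA CCC ACC TTG GAG CCT — no ATG→stop ORF.
Longest ORF is 27 nt in frame 2 (positions 11–37).

2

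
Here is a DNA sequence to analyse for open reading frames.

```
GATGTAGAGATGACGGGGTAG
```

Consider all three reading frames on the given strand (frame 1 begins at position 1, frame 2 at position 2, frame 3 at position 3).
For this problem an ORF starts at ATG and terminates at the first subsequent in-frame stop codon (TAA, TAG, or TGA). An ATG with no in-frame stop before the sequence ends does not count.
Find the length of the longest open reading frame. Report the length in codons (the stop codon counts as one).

4

Frame 1: GAT GTA GAG ATG ACG GGG TAG — ATG at 10, stop TAG at 19 → 12 nt.
Frame 2: ATG TAG AGA TGA CGG GGT — ATG at 2, stop TAG at 5 → 6 nt.
Frame 3: TGT AGA GAT GAC GGG GTA — no ATG→stop ORF.
Longest: frame 1, positions 10–21, 12 nt = 4 codons = 3 aa. → 4 codons.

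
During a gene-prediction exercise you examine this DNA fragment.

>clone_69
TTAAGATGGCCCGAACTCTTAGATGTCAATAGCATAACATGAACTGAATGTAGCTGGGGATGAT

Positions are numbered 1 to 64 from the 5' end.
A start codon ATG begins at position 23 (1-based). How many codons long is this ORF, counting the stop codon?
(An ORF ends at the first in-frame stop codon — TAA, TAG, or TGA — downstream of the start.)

5

Codons from position 23: ATG (23–25), TCA (26–28), ATA (29–31), GCA (32–34), TAA (35–37).
TAA is the first in-frame stop; that's 5 codons including the stop.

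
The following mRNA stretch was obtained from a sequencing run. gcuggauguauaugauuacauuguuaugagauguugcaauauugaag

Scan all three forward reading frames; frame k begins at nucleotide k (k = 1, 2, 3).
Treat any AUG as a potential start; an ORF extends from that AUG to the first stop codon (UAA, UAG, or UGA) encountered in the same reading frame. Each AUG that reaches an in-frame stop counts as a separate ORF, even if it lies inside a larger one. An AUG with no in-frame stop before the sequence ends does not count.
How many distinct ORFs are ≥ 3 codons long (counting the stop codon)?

3

Frame 1: GCU GGA UGU AUA UGA UUA CAU UGU UAU GAG AUG UUG CAA UAU UGA — AUG at 31, stop UGA at 43 → 15 nt.
Frame 2: CUG GAU GUA UAU GAU UAC AUU GUU AUG AGA UGU UGC AAU AUU GAA — no AUG→stop ORF.
Frame 3: UGG AUG UAU AUG AUU ACA UUG UUA UGA GAU GUU GCA AUA UUG AAG — AUG at 6, stop UGA at 27 → 24 nt; AUG at 12, stop UGA at 27 → 18 nt.
ORFs ≥ 3 codons: frame 1 31–45 (5 codons), frame 3 6–29 (8 codons), frame 3 12–29 (6 codons). Count = 3.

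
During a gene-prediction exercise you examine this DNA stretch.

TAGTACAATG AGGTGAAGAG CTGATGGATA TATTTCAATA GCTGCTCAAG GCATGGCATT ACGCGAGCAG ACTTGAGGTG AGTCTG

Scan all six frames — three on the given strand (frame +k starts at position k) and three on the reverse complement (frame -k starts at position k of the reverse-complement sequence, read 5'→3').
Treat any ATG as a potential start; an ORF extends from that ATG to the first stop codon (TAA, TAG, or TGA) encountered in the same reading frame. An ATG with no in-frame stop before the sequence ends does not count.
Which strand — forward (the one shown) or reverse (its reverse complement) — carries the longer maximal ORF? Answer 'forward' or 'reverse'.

Reverse complement (5'→3'): CAGACTCACCTCAAGTCTGCTCGCGTAATGCCATGCCTTGAGCAGCTATTGAAATATATCCATCAGCTCTTCACCTCATTGTACTA
Frame +1: TAG TAC AAT GAG GTG AAG AGC TGA TGG ATA TAT TTC AAT AGC TGC TCA AGG CAT GGC ATT ACG CGA GCA GAC TTG AGG TGA GTC — no ATG→stop ORF.
Frame +2: AGT ACA ATG AGG TGA AGA GCT GAT GGA TAT ATT TCA ATA GCT GCT CAA GGC ATG GCA TTA CGC GAG CAG ACT TGA GGT GAG TCT — ATG at 8, stop TGA at 14 → 9 nt; ATG at 53, stop TGA at 74 → 24 nt.
Frame +3: GTA CAA TGA GGT GAA GAG CTG ATG GAT ATA TTT CAA TAG CTG CTC AAG GCA TGG CAT TAC GCG AGC AGA CTT GAG GTG AGT CTG — ATG at 24, stop TAG at 39 → 18 nt.
Frame -1: CAG ACT CAC CTC AAG TCT GCT CGC GTA ATG CCA TGC CTT GAG CAG CTA TTG AAA TAT ATC CAT CAG CTC TTC ACC TCA TTG TAC — no ATG→stop ORF.
Frame -2: AGA CTC ACC TCA AGT CTG CTC GCG TAA TGC CAT GCC TTG AGC AGC TAT TGA AAT ATA TCC ATC AGC TCT TCA CCT CAT TGT ACT — no ATG→stop ORF.
Frame -3: GAC TCA CCT CAA GTC TGC TCG CGT AAT GCC ATG CCT TGA GCA GCT ATT GAA ATA TAT CCA TCA GCT CTT CAC CTC ATT GTA CTA — ATG at 33, stop TGA at 39 → 9 nt.
Forward-strand max 24 nt; reverse-strand max 9 nt. The forward strand has the longer ORF.

forward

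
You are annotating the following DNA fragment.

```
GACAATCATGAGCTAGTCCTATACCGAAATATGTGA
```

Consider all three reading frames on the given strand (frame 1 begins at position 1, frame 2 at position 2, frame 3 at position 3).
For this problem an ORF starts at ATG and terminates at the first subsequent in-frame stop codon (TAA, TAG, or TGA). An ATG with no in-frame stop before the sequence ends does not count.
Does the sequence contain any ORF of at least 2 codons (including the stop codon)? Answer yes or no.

yes

Frame 1: GAC AAT CAT GAG CTA GTC CTA TAC CGA AAT ATG TGA — ATG at 31, stop TGA at 34 → 6 nt.
Frame 2: ACA ATC ATG AGC TAG TCC TAT ACC GAA ATA TGT — ATG at 8, stop TAG at 14 → 9 nt.
Frame 3: CAA TCA TGA GCT AGT CCT ATA CCG AAA TAT GTG — no ATG→stop ORF.
Frame 1 has an ORF of 2 codons (positions 31–36) ≥ 2, so yes.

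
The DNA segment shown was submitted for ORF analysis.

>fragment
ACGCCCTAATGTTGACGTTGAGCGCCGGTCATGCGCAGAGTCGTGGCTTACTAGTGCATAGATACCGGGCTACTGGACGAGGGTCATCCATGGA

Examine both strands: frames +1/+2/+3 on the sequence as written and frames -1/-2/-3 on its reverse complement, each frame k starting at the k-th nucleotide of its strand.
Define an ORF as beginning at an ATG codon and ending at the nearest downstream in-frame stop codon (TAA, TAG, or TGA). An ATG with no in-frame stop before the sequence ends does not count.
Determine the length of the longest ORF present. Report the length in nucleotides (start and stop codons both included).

Reverse complement (5'→3'): TCCATGGATGACCCTCGTCCAGTAGCCCGGTATCTATGCACTAGTAAGCCACGACTCTGCGCATGACCGGCGCTCAACGTCAACATTAGGGCGT
Frame +1: ACG CCC TAA TGT TGA CGT TGA GCG CCG GTC ATG CGC AGA GTC GTG GCT TAC TAG TGC ATA GAT ACC GGG CTA CTG GAC GAG GGT CAT CCA TGG — ATG at 31, stop TAG at 52 → 24 nt.
Frame +2: CGC CCT AAT GTT GAC GTT GAG CGC CGG TCA TGC GCA GAG TCG TGG CTT ACT AGT GCA TAG ATA CCG GGC TAC TGG ACG AGG GTC ATC CAT GGA — no ATG→stop ORF.
Frame +3: GCC CTA ATG TTG ACG TTG AGC GCC GGT CAT GCG CAG AGT CGT GGC TTA CTA GTG CAT AGA TAC CGG GCT ACT GGA CGA GGG TCA TCC ATG — no ATG→stop ORF.
Frame -1: TCC ATG GAT GAC CCT CGT CCA GTA GCC CGG TAT CTA TGC ACT AGT AAG CCA CGA CTC TGC GCA TGA CCG GCG CTC AAC GTC AAC ATT AGG GCG — ATG at 4, stop TGA at 64 → 63 nt.
Frame -2: CCA TGG ATG ACC CTC GTC CAG TAG CCC GGT ATC TAT GCA CTA GTA AGC CAC GAC TCT GCG CAT GAC CGG CGC TCA ACG TCA ACA TTA GGG CGT — ATG at 8, stop TAG at 23 → 18 nt.
Frame -3: CAT GGA TGA CCC TCG TCC AGT AGC CCG GTA TCT ATG CAC TAG TAA GCC ACG ACT CTG CGC ATG ACC GGC GCT CAA CGT CAA CAT TAG GGC — ATG at 36, stop TAG at 42 → 9 nt; ATG at 63, stop TAG at 87 → 27 nt.
Longest: frame -1, positions 4–66, 63 nt = 21 codons = 20 aa. → 63 nucleotides.

63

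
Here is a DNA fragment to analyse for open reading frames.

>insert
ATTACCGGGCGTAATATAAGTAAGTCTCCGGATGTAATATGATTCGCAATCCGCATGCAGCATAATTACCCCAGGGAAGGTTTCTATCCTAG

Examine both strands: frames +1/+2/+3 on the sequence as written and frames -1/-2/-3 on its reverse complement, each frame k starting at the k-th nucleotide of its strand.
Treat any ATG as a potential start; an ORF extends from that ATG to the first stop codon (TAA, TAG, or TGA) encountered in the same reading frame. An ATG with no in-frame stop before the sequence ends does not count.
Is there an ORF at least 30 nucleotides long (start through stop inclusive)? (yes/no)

Reverse complement (5'→3'): CTAGGATAGAAACCTTCCCTGGGGTAATTATGCTGCATGCGGATTGCGAATCATATTACATCCGGAGACTTACTTATATTACGCCCGGTAAT
Frame +1: ATT ACC GGG CGT AAT ATA AGT AAG TCT CCG GAT GTA ATA TGA TTC GCA ATC CGC ATG CAG CAT AAT TAC CCC AGG GAA GGT TTC TAT CCT — no ATG→stop ORF.
Frame +2: TTA CCG GGC GTA ATA TAA GTA AGT CTC CGG ATG TAA TAT GAT TCG CAA TCC GCA TGC AGC ATA ATT ACC CCA GGG AAG GTT TCT ATC CTA — ATG at 32, stop TAA at 35 → 6 nt.
Frame +3: TAC CGG GCG TAA TAT AAG TAA GTC TCC GGA TGT AAT ATG ATT CGC AAT CCG CAT GCA GCA TAA TTA CCC CAG GGA AGG TTT CTA TCC TAG — ATG at 39, stop TAA at 63 → 27 nt.
Frame -1: CTA GGA TAG AAA CCT TCC CTG GGG TAA TTA TGC TGC ATG CGG ATT GCG AAT CAT ATT ACA TCC GGA GAC TTA CTT ATA TTA CGC CCG GTA — no ATG→stop ORF.
Frame -2: TAG GAT AGA AAC CTT CCC TGG GGT AAT TAT GCT GCA TGC GGA TTG CGA ATC ATA TTA CAT CCG GAG ACT TAC TTA TAT TAC GCC CGG TAA — no ATG→stop ORF.
Frame -3: AGG ATA GAA ACC TTC CCT GGG GTA ATT ATG CTG CAT GCG GAT TGC GAA TCA TAT TAC ATC CGG AGA CTT ACT TAT ATT ACG CCC GGT AAT — no ATG→stop ORF.
Largest ORF found is 27 nucleotides < 30, so no.

no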